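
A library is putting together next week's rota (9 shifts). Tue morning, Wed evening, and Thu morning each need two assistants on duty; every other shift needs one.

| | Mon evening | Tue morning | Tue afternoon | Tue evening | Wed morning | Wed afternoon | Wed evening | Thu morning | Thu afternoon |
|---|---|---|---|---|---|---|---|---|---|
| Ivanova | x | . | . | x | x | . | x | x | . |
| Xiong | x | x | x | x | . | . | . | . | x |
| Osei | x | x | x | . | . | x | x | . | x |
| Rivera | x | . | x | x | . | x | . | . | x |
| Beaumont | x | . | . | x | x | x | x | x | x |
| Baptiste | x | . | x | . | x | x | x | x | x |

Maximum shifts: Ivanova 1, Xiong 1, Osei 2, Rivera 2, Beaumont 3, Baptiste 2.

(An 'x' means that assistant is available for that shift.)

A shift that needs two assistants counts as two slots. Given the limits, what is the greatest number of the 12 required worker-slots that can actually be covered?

11

Total capacity across all assistants is 1+1+2+2+3+2 = 11, and 12 slots are needed, so at most 11 can be filled.
An assignment achieving 11: Tue morning→Xiong+Osei, Tue afternoon→Osei, Tue evening→Rivera, Wed morning→Ivanova, Wed afternoon→Rivera, Wed evening→Beaumont+Baptiste, Thu morning→Beaumont+Baptiste, Thu afternoon→Beaumont.
Loads: Ivanova 1/1, Xiong 1/1, Osei 2/2, Rivera 2/2, Beaumont 3/3, Baptiste 2/2.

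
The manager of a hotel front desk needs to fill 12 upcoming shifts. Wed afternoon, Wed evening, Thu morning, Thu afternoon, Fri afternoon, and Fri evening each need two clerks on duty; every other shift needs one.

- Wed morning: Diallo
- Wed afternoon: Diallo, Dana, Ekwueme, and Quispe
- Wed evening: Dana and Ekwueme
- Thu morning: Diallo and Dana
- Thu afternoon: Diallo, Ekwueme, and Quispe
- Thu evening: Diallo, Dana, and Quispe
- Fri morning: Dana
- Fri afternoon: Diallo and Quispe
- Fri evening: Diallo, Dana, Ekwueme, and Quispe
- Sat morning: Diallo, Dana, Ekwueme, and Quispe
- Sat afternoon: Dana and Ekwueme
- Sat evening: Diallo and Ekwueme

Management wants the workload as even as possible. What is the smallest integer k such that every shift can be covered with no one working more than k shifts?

With 4 clerks and 18 worker-slots to fill, someone must work at least ⌈18/4⌉ = 5 shifts, so k ≥ 5.
k = 5 works: Wed morning→Diallo, Wed afternoon→Ekwueme+Quispe, Wed evening→Dana+Ekwueme, Thu morning→Diallo+Dana, Thu afternoon→Diallo+Ekwueme, Thu evening→Dana, Fri morning→Dana, Fri afternoon→Diallo+Quispe, Fri evening→Ekwueme+Quispe, Sat morning→Ekwueme, Sat afternoon→Dana, Sat evening→Diallo.
Loads: Diallo 5, Dana 5, Ekwueme 5, Quispe 3 — all ≤ 5.

5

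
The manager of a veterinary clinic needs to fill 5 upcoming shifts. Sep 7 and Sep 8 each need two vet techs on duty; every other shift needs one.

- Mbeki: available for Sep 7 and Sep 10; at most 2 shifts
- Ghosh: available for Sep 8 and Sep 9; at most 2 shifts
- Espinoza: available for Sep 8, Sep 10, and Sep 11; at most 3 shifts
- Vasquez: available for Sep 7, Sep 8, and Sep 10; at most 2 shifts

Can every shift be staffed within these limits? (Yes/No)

Yes

Sep 7 can only be covered by Mbeki and Vasquez, so that assignment is forced.
Sep 9 can only be covered by Ghosh, so that assignment is forced.
Sep 11 can only be covered by Espinoza, so that assignment is forced.
One valid schedule: Sep 7→Mbeki+Vasquez, Sep 8→Ghosh+Espinoza, Sep 9→Ghosh, Sep 10→Mbeki, Sep 11→Espinoza.
Loads: Mbeki 2/2, Ghosh 2/2, Espinoza 2/3, Vasquez 1/2 — all within limits.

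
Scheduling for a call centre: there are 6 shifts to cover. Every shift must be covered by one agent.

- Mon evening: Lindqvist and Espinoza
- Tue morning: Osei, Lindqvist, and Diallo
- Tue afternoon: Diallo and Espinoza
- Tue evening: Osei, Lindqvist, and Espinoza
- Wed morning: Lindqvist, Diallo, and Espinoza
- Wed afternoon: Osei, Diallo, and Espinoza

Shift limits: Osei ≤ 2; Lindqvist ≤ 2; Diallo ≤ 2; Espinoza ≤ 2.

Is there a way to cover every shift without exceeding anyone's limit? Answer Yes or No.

One valid schedule: Mon evening→Lindqvist, Tue morning→Osei, Tue afternoon→Diallo, Tue evening→Osei, Wed morning→Lindqvist, Wed afternoon→Diallo.
Loads: Osei 2/2, Lindqvist 2/2, Diallo 2/2, Espinoza 0/2 — all within limits.

Yes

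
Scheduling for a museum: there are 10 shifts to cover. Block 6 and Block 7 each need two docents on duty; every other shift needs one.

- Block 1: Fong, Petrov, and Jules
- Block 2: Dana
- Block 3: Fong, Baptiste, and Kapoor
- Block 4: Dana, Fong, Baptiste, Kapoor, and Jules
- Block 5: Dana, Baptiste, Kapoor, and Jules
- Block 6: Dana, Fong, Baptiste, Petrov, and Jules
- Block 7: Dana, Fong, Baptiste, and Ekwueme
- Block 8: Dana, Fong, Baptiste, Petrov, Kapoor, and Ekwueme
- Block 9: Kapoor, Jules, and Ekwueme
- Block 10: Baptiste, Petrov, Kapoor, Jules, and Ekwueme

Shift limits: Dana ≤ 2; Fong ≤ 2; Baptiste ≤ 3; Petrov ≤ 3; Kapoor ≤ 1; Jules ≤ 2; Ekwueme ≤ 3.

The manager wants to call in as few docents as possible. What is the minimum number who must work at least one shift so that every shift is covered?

5

12 slots to fill and no one can take more than 3, so at least ⌈12/3⌉ = 4 docents are needed.
Any 4 docents together have capacity at most 3+3+3+2 = 11 < 12 slots, so 4 can never suffice.
Dana, Fong, Baptiste, Petrov, and Jules alone can cover everything: Block 1→Fong, Block 2→Dana, Block 3→Fong, Block 4→Baptiste, Block 5→Baptiste, Block 6→Petrov+Jules, Block 7→Dana+Baptiste, Block 8→Petrov, Block 9→Jules, Block 10→Petrov.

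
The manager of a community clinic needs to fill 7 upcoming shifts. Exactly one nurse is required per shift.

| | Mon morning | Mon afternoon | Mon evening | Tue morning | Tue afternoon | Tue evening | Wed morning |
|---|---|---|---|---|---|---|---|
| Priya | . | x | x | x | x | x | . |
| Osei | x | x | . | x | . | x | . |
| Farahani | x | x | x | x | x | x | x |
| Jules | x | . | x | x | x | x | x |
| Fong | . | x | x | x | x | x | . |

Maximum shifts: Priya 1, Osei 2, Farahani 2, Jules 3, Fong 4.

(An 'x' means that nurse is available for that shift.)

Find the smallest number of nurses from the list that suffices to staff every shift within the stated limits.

2

7 slots to fill and no one can take more than 4, so at least ⌈7/4⌉ = 2 nurses are needed.
Jules and Fong alone can cover everything: Mon morning→Jules, Mon afternoon→Fong, Mon evening→Jules, Tue morning→Fong, Tue afternoon→Fong, Tue evening→Fong, Wed morning→Jules.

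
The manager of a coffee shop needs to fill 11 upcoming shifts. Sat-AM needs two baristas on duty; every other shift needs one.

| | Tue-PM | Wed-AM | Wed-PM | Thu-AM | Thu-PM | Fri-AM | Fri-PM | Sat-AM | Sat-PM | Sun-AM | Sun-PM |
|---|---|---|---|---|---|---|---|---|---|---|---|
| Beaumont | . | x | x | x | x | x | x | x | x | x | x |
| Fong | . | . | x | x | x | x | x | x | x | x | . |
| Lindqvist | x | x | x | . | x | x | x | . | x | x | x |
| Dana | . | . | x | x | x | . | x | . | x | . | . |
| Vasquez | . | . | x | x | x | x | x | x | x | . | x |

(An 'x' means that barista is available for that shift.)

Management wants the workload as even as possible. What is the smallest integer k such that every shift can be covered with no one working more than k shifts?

3

With 5 baristas and 12 worker-slots to fill, someone must work at least ⌈12/5⌉ = 3 shifts, so k ≥ 3.
k = 3 works: Tue-PM→Lindqvist, Wed-AM→Beaumont, Wed-PM→Lindqvist, Thu-AM→Fong, Thu-PM→Dana, Fri-AM→Fong, Fri-PM→Dana, Sat-AM→Beaumont+Fong, Sat-PM→Dana, Sun-AM→Beaumont, Sun-PM→Lindqvist.
Loads: Beaumont 3, Fong 3, Lindqvist 3, Dana 3, Vasquez 0 — all ≤ 3.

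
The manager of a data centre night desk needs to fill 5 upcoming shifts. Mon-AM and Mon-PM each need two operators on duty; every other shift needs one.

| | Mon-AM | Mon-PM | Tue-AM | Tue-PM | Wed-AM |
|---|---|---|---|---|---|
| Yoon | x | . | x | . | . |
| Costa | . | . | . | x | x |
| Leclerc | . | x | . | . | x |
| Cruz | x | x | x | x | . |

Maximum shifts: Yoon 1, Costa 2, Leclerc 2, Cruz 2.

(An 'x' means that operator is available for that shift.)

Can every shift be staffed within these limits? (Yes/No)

No

Total capacity is 7 and 7 slots are needed, so capacity alone doesn't rule it out.
Shifts {Mon-AM, Mon-PM, Tue-AM} need 5 worker-slots in total, but the operators available for any of those shifts (Yoon, Leclerc, and Cruz) can supply at most 4 among them. So no valid schedule exists.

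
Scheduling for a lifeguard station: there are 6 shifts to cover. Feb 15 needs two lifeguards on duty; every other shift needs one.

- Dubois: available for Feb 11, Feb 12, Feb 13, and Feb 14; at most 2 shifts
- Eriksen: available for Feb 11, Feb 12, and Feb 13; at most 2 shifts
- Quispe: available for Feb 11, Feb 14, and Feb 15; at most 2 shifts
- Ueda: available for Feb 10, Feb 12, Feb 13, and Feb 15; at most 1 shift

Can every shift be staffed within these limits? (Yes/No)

No

Total capacity is 7 and 7 slots are needed, so capacity alone doesn't rule it out.
Shifts {Feb 10, Feb 15} need 3 worker-slots in total, but the lifeguards available for any of those shifts (Quispe and Ueda) can supply at most 2 among them. So no valid schedule exists.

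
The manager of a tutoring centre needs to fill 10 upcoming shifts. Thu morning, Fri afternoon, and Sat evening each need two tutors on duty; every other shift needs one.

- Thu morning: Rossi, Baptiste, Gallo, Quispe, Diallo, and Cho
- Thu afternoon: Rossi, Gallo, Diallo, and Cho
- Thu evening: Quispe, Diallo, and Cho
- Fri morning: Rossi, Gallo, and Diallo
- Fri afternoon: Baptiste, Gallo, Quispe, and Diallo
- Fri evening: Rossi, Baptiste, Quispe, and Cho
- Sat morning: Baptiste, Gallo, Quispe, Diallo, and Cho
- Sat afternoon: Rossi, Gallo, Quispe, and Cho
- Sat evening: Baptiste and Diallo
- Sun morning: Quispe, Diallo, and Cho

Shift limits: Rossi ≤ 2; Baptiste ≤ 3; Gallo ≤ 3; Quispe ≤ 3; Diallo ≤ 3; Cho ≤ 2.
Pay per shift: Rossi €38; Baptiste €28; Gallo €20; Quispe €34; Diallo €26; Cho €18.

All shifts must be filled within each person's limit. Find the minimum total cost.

€326

Sat evening can only be covered by Baptiste and Diallo, so that assignment is forced.
Picking the cheapest available tutor for each shift independently would cost €266, but that ignores the shift limits.
An optimal schedule: Thu morning→Baptiste+Quispe, Thu afternoon→Gallo, Thu evening→Cho, Fri morning→Gallo, Fri afternoon→Diallo+Quispe, Fri evening→Baptiste, Sat morning→Diallo, Sat afternoon→Gallo, Sat evening→Diallo+Baptiste, Sun morning→Cho.
Total: 28 + 34 + 20 + 18 + 20 + 26 + 34 + 28 + 26 + 20 + 26 + 28 + 18 = €326.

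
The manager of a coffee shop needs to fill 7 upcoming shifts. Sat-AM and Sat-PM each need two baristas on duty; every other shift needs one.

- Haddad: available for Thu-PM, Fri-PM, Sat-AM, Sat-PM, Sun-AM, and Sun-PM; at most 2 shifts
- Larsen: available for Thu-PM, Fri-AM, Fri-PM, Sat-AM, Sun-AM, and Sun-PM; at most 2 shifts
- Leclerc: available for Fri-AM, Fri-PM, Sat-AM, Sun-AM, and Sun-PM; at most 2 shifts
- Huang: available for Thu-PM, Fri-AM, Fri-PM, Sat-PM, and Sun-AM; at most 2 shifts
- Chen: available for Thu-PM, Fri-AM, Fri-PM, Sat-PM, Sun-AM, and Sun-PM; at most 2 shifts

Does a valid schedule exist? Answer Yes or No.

Yes

One valid schedule: Thu-PM→Larsen, Fri-AM→Leclerc, Fri-PM→Huang, Sat-AM→Haddad+Larsen, Sat-PM→Haddad+Huang, Sun-AM→Chen, Sun-PM→Leclerc.
Loads: Haddad 2/2, Larsen 2/2, Leclerc 2/2, Huang 2/2, Chen 1/2 — all within limits.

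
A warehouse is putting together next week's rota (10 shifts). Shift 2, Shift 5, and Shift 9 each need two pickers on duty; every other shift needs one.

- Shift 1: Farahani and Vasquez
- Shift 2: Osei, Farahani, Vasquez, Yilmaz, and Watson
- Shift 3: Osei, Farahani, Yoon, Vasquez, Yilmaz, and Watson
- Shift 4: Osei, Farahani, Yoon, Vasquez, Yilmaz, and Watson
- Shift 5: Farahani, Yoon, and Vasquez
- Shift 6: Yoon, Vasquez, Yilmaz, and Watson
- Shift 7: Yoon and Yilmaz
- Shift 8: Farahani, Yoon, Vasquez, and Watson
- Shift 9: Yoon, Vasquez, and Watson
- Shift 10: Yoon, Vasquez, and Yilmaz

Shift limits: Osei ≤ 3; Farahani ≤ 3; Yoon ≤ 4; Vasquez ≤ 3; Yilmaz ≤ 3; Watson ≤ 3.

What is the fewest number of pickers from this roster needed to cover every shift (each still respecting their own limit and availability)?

13 slots to fill and no one can take more than 4, so at least ⌈13/4⌉ = 4 pickers are needed.
Osei, Farahani, Yoon, and Vasquez alone can cover everything: Shift 1→Farahani, Shift 2→Osei+Farahani, Shift 3→Osei, Shift 4→Osei, Shift 5→Farahani+Vasquez, Shift 6→Yoon, Shift 7→Yoon, Shift 8→Vasquez, Shift 9→Yoon+Vasquez, Shift 10→Yoon.

4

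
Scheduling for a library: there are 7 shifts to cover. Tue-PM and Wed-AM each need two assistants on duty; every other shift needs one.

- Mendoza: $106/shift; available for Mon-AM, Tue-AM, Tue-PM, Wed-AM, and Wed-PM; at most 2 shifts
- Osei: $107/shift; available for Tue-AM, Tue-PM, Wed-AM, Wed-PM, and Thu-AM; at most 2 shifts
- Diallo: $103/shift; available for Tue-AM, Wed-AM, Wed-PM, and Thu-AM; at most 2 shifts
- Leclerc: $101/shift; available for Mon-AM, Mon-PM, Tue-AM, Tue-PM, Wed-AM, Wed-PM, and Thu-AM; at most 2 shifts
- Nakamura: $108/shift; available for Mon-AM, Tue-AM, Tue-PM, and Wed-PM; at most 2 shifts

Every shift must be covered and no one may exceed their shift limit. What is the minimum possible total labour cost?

$942

Mon-PM can only be covered by Leclerc, so that assignment is forced.
Picking the cheapest available assistant for each shift independently would cost $916, but that ignores the shift limits.
An optimal schedule: Mon-AM→Mendoza, Mon-PM→Leclerc, Tue-AM→Mendoza, Tue-PM→Osei+Nakamura, Wed-AM→Diallo+Leclerc, Wed-PM→Diallo, Thu-AM→Osei.
Total: 106 + 101 + 106 + 107 + 108 + 103 + 101 + 103 + 107 = $942.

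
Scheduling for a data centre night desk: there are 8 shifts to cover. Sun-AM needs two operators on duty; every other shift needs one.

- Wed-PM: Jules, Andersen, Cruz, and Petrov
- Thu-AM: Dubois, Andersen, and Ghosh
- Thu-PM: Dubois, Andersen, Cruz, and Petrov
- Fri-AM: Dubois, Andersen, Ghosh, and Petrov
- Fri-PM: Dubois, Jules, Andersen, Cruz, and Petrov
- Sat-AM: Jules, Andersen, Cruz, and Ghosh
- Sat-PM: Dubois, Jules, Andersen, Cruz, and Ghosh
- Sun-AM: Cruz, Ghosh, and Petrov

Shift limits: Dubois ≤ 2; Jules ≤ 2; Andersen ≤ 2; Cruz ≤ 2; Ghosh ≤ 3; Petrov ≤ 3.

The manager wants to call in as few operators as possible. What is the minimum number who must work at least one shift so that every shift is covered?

4

9 slots to fill and no one can take more than 3, so at least ⌈9/3⌉ = 3 operators are needed.
Any 3 operators together have capacity at most 3+3+2 = 8 < 9 slots, so 3 can never suffice.
Dubois, Jules, Cruz, and Ghosh alone can cover everything: Wed-PM→Jules, Thu-AM→Dubois, Thu-PM→Dubois, Fri-AM→Ghosh, Fri-PM→Jules, Sat-AM→Cruz, Sat-PM→Ghosh, Sun-AM→Cruz+Ghosh.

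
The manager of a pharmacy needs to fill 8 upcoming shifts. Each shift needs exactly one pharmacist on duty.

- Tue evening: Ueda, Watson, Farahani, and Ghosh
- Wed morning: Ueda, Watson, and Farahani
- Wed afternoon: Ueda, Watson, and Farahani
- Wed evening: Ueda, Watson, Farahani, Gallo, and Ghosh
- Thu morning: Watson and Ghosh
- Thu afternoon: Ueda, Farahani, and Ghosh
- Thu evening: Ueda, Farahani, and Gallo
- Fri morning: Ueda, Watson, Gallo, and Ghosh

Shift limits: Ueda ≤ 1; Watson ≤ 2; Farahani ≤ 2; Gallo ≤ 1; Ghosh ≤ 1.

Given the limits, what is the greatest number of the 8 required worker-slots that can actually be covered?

7

Total capacity across all pharmacists is 1+2+2+1+1 = 7, and 8 slots are needed, so at most 7 can be filled.
An assignment achieving 7: Tue evening→Ghosh, Wed morning→Ueda, Wed afternoon→Watson, Thu morning→Watson, Thu afternoon→Farahani, Thu evening→Farahani, Fri morning→Gallo.
Loads: Ueda 1/1, Watson 2/2, Farahani 2/2, Gallo 1/1, Ghosh 1/1.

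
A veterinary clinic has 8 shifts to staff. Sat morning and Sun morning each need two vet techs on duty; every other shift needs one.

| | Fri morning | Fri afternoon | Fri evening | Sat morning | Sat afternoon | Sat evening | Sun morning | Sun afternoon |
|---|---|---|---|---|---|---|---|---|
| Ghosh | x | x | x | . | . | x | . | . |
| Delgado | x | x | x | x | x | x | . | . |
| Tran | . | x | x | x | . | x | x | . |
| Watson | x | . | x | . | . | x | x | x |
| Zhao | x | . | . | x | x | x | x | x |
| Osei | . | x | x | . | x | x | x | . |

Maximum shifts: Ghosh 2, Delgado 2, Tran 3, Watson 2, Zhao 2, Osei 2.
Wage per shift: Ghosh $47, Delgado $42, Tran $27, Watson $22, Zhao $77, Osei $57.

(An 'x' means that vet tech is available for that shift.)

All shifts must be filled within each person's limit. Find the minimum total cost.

$360

Picking the cheapest available vet tech for each shift independently would cost $275, but that ignores the shift limits.
An optimal schedule: Fri morning→Watson, Fri afternoon→Tran, Fri evening→Ghosh, Sat morning→Tran+Delgado, Sat afternoon→Delgado, Sat evening→Ghosh, Sun morning→Tran+Osei, Sun afternoon→Watson.
Total: 22 + 27 + 47 + 27 + 42 + 42 + 47 + 27 + 57 + 22 = $360.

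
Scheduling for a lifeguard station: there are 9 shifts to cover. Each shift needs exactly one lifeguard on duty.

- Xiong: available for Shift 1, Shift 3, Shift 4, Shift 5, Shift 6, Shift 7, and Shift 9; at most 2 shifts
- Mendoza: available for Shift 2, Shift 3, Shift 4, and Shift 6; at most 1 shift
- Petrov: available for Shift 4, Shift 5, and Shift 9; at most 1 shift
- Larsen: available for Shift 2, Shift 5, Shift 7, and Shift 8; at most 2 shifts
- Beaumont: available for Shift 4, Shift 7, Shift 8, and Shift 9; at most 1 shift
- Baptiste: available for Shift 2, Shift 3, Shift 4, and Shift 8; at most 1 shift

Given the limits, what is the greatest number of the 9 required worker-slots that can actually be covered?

8

Total capacity across all lifeguards is 2+1+1+2+1+1 = 8, and 9 slots are needed, so at most 8 can be filled.
An assignment achieving 8: Shift 1→Xiong, Shift 2→Mendoza, Shift 3→Baptiste, Shift 5→Petrov, Shift 6→Xiong, Shift 7→Larsen, Shift 8→Larsen, Shift 9→Beaumont.
Loads: Xiong 2/2, Mendoza 1/1, Petrov 1/1, Larsen 2/2, Beaumont 1/1, Baptiste 1/1.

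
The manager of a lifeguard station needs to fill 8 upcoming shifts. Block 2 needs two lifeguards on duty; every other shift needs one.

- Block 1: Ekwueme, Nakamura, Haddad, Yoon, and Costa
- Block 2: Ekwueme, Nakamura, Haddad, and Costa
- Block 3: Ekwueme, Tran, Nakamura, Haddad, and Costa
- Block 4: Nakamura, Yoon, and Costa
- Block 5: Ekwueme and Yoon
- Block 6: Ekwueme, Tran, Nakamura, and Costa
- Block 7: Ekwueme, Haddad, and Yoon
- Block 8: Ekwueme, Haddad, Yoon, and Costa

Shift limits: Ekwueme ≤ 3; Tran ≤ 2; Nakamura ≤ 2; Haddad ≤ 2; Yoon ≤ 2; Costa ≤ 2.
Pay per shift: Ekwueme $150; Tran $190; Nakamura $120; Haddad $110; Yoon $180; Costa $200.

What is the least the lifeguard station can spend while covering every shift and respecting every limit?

Picking the cheapest available lifeguard for each shift independently would cost $1060, but that ignores the shift limits.
An optimal schedule: Block 1→Yoon, Block 2→Haddad+Ekwueme, Block 3→Ekwueme, Block 4→Nakamura, Block 5→Ekwueme, Block 6→Nakamura, Block 7→Haddad, Block 8→Yoon.
Total: 180 + 110 + 150 + 150 + 120 + 150 + 120 + 110 + 180 = $1270.

$1270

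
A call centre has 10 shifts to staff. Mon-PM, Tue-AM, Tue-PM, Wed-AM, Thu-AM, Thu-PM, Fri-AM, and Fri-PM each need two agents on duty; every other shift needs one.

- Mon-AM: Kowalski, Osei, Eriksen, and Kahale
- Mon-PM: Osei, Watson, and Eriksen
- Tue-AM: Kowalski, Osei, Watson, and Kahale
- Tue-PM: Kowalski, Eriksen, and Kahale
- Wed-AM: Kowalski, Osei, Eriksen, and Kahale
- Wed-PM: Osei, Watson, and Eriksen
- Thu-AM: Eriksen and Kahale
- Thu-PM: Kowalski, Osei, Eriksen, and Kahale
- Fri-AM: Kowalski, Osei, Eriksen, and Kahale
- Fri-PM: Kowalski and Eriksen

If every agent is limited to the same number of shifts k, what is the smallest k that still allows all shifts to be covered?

With 5 agents and 18 worker-slots to fill, someone must work at least ⌈18/5⌉ = 4 shifts, so k ≥ 4.
k = 4 works: Mon-AM→Kowalski, Mon-PM→Osei+Watson, Tue-AM→Kowalski+Watson, Tue-PM→Kowalski+Eriksen, Wed-AM→Osei+Kahale, Wed-PM→Osei, Thu-AM→Eriksen+Kahale, Thu-PM→Osei+Kahale, Fri-AM→Eriksen+Kahale, Fri-PM→Kowalski+Eriksen.
Loads: Kowalski 4, Osei 4, Watson 2, Eriksen 4, Kahale 4 — all ≤ 4.

4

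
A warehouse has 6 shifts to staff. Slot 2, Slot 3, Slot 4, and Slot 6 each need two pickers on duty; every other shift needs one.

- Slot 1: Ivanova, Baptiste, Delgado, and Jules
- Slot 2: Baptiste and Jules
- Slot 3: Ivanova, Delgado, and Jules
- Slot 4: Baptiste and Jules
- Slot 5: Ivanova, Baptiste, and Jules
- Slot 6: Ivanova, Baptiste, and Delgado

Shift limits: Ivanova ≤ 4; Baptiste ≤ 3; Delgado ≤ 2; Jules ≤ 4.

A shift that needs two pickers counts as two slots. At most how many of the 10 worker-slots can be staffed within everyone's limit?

10

Total capacity across all pickers is 4+3+2+4 = 13, and 10 slots are needed, so at most 10 can be filled.
An assignment achieving 10: Slot 1→Ivanova, Slot 2→Baptiste+Jules, Slot 3→Ivanova+Delgado, Slot 4→Baptiste+Jules, Slot 5→Ivanova, Slot 6→Ivanova+Baptiste.
Loads: Ivanova 4/4, Baptiste 3/3, Delgado 1/2, Jules 2/4.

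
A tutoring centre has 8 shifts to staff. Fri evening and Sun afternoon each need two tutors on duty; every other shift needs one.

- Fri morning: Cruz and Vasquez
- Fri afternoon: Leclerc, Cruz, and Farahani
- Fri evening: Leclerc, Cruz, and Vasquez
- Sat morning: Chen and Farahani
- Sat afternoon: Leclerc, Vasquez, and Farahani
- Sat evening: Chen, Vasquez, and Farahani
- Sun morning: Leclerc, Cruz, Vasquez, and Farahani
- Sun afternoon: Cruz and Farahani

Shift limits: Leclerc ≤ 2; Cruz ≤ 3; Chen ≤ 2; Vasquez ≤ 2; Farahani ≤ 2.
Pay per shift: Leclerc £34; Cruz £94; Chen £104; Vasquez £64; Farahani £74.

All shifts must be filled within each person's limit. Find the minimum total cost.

£730

Sun afternoon can only be covered by Cruz and Farahani, so that assignment is forced.
Picking the cheapest available tutor for each shift independently would cost £570, but that ignores the shift limits.
An optimal schedule: Fri morning→Vasquez, Fri afternoon→Leclerc, Fri evening→Leclerc+Cruz, Sat morning→Farahani, Sat afternoon→Vasquez, Sat evening→Chen, Sun morning→Cruz, Sun afternoon→Farahani+Cruz.
Total: 64 + 34 + 34 + 94 + 74 + 64 + 104 + 94 + 74 + 94 = £730.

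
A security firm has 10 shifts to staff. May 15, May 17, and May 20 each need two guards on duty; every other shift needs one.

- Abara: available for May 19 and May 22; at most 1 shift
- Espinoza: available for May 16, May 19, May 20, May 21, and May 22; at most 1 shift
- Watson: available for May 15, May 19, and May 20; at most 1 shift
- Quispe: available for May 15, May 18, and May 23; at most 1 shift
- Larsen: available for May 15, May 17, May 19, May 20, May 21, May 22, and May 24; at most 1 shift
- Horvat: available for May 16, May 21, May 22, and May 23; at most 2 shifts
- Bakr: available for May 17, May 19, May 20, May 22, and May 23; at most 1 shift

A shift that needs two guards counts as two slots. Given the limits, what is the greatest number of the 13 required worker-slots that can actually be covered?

Total capacity across all guards is 1+1+1+1+1+2+1 = 8, and 13 slots are needed, so at most 8 can be filled.
An assignment achieving 8: May 15→Watson, May 16→Espinoza, May 17→Bakr, May 18→Quispe, May 19→Abara, May 21→Horvat, May 23→Horvat, May 24→Larsen.
Loads: Abara 1/1, Espinoza 1/1, Watson 1/1, Quispe 1/1, Larsen 1/1, Horvat 2/2, Bakr 1/1.

8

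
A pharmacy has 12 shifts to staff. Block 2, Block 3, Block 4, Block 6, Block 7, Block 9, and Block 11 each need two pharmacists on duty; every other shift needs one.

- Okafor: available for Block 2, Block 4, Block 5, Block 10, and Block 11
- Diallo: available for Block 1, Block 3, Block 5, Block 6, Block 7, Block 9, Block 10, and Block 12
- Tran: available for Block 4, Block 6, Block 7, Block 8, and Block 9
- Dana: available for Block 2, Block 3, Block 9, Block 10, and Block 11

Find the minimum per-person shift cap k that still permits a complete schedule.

5

With 4 pharmacists and 19 worker-slots to fill, someone must work at least ⌈19/4⌉ = 5 shifts, so k ≥ 5.
k = 5 works: Block 1→Diallo, Block 2→Okafor+Dana, Block 3→Diallo+Dana, Block 4→Okafor+Tran, Block 5→Okafor, Block 6→Diallo+Tran, Block 7→Diallo+Tran, Block 8→Tran, Block 9→Tran+Dana, Block 10→Okafor, Block 11→Okafor+Dana, Block 12→Diallo.
Loads: Okafor 5, Diallo 5, Tran 5, Dana 4 — all ≤ 5.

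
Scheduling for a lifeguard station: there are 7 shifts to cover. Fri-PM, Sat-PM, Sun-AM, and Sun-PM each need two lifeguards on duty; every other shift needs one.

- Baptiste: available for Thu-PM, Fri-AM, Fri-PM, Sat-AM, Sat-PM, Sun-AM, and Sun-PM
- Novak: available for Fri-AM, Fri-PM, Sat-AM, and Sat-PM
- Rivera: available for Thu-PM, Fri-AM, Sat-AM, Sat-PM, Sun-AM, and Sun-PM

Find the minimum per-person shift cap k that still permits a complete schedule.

With 3 lifeguards and 11 worker-slots to fill, someone must work at least ⌈11/3⌉ = 4 shifts, so k ≥ 4.
k = 4 works: Thu-PM→Baptiste, Fri-AM→Novak, Fri-PM→Baptiste+Novak, Sat-AM→Novak, Sat-PM→Novak+Rivera, Sun-AM→Baptiste+Rivera, Sun-PM→Baptiste+Rivera.
Loads: Baptiste 4, Novak 4, Rivera 3 — all ≤ 4.

4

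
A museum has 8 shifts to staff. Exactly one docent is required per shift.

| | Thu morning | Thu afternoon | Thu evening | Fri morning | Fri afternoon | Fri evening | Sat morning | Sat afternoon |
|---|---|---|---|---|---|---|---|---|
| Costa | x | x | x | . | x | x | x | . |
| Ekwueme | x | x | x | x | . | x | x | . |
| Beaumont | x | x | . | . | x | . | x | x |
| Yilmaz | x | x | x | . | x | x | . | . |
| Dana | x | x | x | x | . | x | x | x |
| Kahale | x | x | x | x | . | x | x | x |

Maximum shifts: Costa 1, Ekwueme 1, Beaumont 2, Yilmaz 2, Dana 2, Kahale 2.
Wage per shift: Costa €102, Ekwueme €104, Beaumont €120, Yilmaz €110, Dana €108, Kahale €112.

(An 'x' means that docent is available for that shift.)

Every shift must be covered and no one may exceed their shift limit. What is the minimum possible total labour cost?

€866

Picking the cheapest available docent for each shift independently would cost €824, but that ignores the shift limits.
An optimal schedule: Thu morning→Yilmaz, Thu afternoon→Kahale, Thu evening→Dana, Fri morning→Ekwueme, Fri afternoon→Costa, Fri evening→Yilmaz, Sat morning→Kahale, Sat afternoon→Dana.
Total: 110 + 112 + 108 + 104 + 102 + 110 + 112 + 108 = €866.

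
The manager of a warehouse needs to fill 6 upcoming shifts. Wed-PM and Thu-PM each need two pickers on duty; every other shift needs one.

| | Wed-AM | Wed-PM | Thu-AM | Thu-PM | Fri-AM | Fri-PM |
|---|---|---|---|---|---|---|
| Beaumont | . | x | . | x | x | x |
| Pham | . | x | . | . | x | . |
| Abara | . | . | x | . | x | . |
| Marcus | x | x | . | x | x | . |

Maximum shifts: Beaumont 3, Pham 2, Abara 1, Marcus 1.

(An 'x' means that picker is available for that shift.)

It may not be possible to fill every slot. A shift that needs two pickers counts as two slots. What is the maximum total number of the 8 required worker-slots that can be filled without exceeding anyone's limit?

7

Total capacity across all pickers is 3+2+1+1 = 7, and 8 slots are needed, so at most 7 can be filled.
An assignment achieving 7: Wed-AM→Marcus, Wed-PM→Beaumont+Pham, Thu-AM→Abara, Thu-PM→Beaumont, Fri-AM→Pham, Fri-PM→Beaumont.
Loads: Beaumont 3/3, Pham 2/2, Abara 1/1, Marcus 1/1.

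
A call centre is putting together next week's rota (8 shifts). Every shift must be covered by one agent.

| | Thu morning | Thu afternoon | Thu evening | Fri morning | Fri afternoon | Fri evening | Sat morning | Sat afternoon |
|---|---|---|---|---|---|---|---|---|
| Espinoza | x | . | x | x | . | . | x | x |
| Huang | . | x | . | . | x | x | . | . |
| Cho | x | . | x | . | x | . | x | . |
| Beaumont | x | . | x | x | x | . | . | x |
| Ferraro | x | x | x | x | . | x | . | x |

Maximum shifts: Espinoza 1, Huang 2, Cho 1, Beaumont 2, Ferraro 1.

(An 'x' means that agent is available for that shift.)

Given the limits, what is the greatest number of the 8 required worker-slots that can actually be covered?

7

Total capacity across all agents is 1+2+1+2+1 = 7, and 8 slots are needed, so at most 7 can be filled.
An assignment achieving 7: Thu morning→Ferraro, Thu afternoon→Huang, Fri morning→Beaumont, Fri afternoon→Cho, Fri evening→Huang, Sat morning→Espinoza, Sat afternoon→Beaumont.
Loads: Espinoza 1/1, Huang 2/2, Cho 1/1, Beaumont 2/2, Ferraro 1/1.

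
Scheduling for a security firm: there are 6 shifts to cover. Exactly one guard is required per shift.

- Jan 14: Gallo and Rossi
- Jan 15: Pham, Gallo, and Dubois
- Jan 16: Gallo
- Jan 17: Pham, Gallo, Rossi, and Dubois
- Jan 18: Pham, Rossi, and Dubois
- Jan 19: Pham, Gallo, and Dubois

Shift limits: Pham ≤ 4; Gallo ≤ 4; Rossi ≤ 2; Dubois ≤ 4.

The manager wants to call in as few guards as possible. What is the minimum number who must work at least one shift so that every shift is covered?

2

6 slots to fill and no one can take more than 4, so at least ⌈6/4⌉ = 2 guards are needed.
Pham and Gallo alone can cover everything: Jan 14→Gallo, Jan 15→Pham, Jan 16→Gallo, Jan 17→Pham, Jan 18→Pham, Jan 19→Pham.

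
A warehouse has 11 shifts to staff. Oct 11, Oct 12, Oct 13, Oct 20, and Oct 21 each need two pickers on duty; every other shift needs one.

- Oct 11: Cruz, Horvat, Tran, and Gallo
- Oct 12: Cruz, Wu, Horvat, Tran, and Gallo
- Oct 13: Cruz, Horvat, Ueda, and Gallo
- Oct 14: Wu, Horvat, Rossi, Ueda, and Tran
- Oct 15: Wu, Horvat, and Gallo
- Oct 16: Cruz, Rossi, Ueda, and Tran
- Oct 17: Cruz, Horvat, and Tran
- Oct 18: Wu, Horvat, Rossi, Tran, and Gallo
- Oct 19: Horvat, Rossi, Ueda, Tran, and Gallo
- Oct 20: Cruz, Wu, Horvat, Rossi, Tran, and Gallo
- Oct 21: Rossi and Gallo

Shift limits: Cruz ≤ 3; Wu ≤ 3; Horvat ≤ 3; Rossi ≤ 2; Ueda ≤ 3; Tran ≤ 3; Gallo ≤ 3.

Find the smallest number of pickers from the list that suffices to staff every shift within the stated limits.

16 slots to fill and no one can take more than 3, so at least ⌈16/3⌉ = 6 pickers are needed.
Cruz, Wu, Horvat, Rossi, Ueda, and Gallo alone can cover everything: Oct 11→Cruz+Horvat, Oct 12→Horvat+Gallo, Oct 13→Horvat+Ueda, Oct 14→Wu, Oct 15→Wu, Oct 16→Cruz, Oct 17→Cruz, Oct 18→Wu, Oct 19→Ueda, Oct 20→Rossi+Gallo, Oct 21→Rossi+Gallo.

6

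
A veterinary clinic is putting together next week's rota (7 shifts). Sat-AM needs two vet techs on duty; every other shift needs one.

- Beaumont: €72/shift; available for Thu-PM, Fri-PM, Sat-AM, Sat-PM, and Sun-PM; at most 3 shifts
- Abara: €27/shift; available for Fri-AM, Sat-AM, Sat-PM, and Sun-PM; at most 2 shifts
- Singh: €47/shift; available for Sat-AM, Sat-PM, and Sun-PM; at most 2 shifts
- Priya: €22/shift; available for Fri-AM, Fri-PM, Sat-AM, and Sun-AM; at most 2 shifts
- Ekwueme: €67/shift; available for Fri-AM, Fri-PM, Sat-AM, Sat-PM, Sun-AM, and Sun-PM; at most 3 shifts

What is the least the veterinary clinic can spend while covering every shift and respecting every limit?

€331

Thu-PM can only be covered by Beaumont, so that assignment is forced.
Picking the cheapest available vet tech for each shift independently would cost €241, but that ignores the shift limits.
An optimal schedule: Thu-PM→Beaumont, Fri-AM→Priya, Fri-PM→Ekwueme, Sat-AM→Abara+Singh, Sat-PM→Abara, Sun-AM→Priya, Sun-PM→Singh.
Total: 72 + 22 + 67 + 27 + 47 + 27 + 22 + 47 = €331.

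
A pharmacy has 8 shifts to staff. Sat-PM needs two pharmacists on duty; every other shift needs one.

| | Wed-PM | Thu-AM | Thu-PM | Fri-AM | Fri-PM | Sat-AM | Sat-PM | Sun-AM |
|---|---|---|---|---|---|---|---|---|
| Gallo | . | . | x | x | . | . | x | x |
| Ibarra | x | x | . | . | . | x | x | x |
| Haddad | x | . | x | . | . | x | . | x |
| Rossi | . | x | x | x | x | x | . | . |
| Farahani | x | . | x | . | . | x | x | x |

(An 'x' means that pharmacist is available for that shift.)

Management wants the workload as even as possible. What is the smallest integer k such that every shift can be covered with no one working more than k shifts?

With 5 pharmacists and 9 worker-slots to fill, someone must work at least ⌈9/5⌉ = 2 shifts, so k ≥ 2.
k = 2 works: Wed-PM→Ibarra, Thu-AM→Ibarra, Thu-PM→Haddad, Fri-AM→Gallo, Fri-PM→Rossi, Sat-AM→Haddad, Sat-PM→Gallo+Farahani, Sun-AM→Farahani.
Loads: Gallo 2, Ibarra 2, Haddad 2, Rossi 1, Farahani 2 — all ≤ 2.

2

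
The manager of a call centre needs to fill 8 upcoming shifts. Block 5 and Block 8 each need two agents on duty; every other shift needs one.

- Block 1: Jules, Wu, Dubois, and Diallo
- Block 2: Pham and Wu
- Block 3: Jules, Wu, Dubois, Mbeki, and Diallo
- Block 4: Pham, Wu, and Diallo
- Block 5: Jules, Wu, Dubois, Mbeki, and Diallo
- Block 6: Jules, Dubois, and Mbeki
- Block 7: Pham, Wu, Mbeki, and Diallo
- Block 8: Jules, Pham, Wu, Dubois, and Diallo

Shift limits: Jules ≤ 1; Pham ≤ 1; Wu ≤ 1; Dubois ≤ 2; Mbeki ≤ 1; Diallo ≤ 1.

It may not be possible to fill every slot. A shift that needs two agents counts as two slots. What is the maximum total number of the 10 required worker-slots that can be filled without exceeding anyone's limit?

7

Total capacity across all agents is 1+1+1+2+1+1 = 7, and 10 slots are needed, so at most 7 can be filled.
An assignment achieving 7: Block 1→Dubois, Block 2→Pham, Block 3→Dubois, Block 4→Wu, Block 5→Diallo, Block 6→Jules, Block 7→Mbeki.
Loads: Jules 1/1, Pham 1/1, Wu 1/1, Dubois 2/2, Mbeki 1/1, Diallo 1/1.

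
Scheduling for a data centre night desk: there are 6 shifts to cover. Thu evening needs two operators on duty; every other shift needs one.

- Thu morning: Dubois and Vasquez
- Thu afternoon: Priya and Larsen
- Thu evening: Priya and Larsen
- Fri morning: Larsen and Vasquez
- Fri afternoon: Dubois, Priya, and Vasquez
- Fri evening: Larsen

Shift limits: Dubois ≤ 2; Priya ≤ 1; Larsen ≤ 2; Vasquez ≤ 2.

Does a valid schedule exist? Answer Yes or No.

Total capacity is 7 and 7 slots are needed, so capacity alone doesn't rule it out.
Shifts {Thu afternoon, Thu evening, Fri evening} need 4 worker-slots in total, but the operators available for any of those shifts (Priya and Larsen) can supply at most 3 among them. So no valid schedule exists.

No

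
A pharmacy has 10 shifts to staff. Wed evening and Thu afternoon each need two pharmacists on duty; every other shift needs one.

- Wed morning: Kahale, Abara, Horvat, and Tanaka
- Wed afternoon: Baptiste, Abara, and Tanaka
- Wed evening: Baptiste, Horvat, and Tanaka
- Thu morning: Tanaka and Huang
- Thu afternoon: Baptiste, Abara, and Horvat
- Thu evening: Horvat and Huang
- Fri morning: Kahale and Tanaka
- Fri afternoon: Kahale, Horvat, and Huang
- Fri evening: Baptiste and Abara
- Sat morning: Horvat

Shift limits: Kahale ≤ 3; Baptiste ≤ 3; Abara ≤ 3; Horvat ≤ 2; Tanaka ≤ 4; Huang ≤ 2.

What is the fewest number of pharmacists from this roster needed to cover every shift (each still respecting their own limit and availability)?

5

12 slots to fill and no one can take more than 4, so at least ⌈12/4⌉ = 3 pharmacists are needed.
No set of 4 pharmacists can cover every shift (each such set leaves at least one shift with no one available or exceeds a cap).
Kahale, Baptiste, Abara, Horvat, and Tanaka alone can cover everything: Wed morning→Kahale, Wed afternoon→Abara, Wed evening→Baptiste+Tanaka, Thu morning→Tanaka, Thu afternoon→Baptiste+Abara, Thu evening→Horvat, Fri morning→Kahale, Fri afternoon→Kahale, Fri evening→Baptiste, Sat morning→Horvat.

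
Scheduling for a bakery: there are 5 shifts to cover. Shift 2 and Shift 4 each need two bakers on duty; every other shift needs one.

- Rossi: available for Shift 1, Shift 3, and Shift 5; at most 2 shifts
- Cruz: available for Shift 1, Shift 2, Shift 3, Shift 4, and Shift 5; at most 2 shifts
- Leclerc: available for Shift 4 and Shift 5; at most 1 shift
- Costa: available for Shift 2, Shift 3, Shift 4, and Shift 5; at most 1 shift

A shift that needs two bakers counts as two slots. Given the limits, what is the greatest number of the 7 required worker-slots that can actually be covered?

6

Total capacity across all bakers is 2+2+1+1 = 6, and 7 slots are needed, so at most 6 can be filled.
An assignment achieving 6: Shift 1→Rossi, Shift 2→Cruz+Costa, Shift 3→Rossi, Shift 4→Cruz+Leclerc.
Loads: Rossi 2/2, Cruz 2/2, Leclerc 1/1, Costa 1/1.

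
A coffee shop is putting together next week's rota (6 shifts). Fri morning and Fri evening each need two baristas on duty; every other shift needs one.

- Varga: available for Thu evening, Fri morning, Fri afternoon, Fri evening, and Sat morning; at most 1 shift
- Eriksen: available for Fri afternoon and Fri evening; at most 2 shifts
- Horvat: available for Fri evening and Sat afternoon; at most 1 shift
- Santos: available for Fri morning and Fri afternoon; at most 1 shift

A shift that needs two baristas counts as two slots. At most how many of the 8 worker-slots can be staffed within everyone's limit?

Total capacity across all baristas is 1+2+1+1 = 5, and 8 slots are needed, so at most 5 can be filled.
An assignment achieving 5: Thu evening→Varga, Fri morning→Santos, Fri afternoon→Eriksen, Fri evening→Eriksen, Sat afternoon→Horvat.
Loads: Varga 1/1, Eriksen 2/2, Horvat 1/1, Santos 1/1.

5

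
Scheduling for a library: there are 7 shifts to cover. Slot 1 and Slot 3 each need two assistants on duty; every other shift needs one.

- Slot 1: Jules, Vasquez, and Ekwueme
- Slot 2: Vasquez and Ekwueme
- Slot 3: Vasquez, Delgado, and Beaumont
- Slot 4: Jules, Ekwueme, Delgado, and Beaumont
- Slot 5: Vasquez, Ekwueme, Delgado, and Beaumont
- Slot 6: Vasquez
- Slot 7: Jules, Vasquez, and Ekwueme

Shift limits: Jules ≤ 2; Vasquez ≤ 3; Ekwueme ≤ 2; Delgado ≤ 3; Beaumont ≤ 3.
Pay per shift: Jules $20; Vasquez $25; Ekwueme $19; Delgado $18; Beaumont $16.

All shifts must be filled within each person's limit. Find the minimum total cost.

$169

Slot 6 can only be covered by Vasquez, so that assignment is forced.
Picking the cheapest available assistant for each shift independently would cost $168, but that ignores the shift limits.
An optimal schedule: Slot 1→Ekwueme+Jules, Slot 2→Ekwueme, Slot 3→Beaumont+Delgado, Slot 4→Beaumont, Slot 5→Beaumont, Slot 6→Vasquez, Slot 7→Jules.
Total: 19 + 20 + 19 + 16 + 18 + 16 + 16 + 25 + 20 = $169.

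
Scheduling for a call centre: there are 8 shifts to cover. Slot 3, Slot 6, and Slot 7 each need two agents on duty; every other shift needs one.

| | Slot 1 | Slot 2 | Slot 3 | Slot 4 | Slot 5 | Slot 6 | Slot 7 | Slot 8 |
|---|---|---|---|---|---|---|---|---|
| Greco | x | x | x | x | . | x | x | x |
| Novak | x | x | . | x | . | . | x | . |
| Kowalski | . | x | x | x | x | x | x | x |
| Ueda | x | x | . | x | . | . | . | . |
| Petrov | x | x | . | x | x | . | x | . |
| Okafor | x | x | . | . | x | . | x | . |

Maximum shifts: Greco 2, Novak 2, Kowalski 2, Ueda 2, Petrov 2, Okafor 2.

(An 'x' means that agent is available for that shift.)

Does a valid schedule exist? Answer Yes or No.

No

Total capacity is 12 and 11 slots are needed, so capacity alone doesn't rule it out.
Shifts {Slot 3, Slot 6, Slot 8} need 5 worker-slots in total, but the agents available for any of those shifts (Greco and Kowalski) can supply at most 4 among them. So no valid schedule exists.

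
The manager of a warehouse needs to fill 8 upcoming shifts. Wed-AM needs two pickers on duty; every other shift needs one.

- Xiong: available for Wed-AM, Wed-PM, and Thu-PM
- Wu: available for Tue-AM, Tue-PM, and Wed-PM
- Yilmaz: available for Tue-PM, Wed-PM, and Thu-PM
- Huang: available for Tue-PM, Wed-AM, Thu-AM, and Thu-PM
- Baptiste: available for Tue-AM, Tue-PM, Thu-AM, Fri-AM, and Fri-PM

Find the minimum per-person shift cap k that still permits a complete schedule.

With 5 pickers and 9 worker-slots to fill, someone must work at least ⌈9/5⌉ = 2 shifts, so k ≥ 2.
k = 2 works: Tue-AM→Wu, Tue-PM→Wu, Wed-AM→Xiong+Huang, Wed-PM→Xiong, Thu-AM→Huang, Thu-PM→Yilmaz, Fri-AM→Baptiste, Fri-PM→Baptiste.
Loads: Xiong 2, Wu 2, Yilmaz 1, Huang 2, Baptiste 2 — all ≤ 2.

2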